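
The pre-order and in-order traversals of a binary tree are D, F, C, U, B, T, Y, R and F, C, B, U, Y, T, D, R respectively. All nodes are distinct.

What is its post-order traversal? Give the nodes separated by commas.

B, Y, T, U, C, F, R, D

The first element of pre-order is the root; it splits in-order into left and right subtrees.
Root D: left subtree has 6 nodes {F, C, B, U, Y, T}, right has 1 {R}.
  Root F: left subtree has 0 nodes { }, right has 5 {C, B, U, Y, T}.
    Root C: left subtree has 0 nodes { }, right has 4 {B, U, Y, T}.
      Root U: left subtree has 1 node {B}, right has 2 {Y, T}.
        Root T: left subtree has 1 node {Y}, right has 0 { }.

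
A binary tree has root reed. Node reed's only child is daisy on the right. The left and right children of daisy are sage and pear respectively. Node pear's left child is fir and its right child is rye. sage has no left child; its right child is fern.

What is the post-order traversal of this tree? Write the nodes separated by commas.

Post-order visits the left subtree, then the right subtree, then the node.
At reed: no left child.
At reed: go right to daisy.
  At daisy: go left to sage.
    At sage: no left child.
    At sage: go right to fern.
      fern is a leaf — visit fern.
    Visit sage.
  At daisy: go right to pear.
    At pear: go left to fir.
      fir is a leaf — visit fir.
    At pear: go right to rye.
      rye is a leaf — visit rye.
    Visit pear.
  Visit daisy.
Visit reed.

fern, sage, fir, rye, pear, daisy, reed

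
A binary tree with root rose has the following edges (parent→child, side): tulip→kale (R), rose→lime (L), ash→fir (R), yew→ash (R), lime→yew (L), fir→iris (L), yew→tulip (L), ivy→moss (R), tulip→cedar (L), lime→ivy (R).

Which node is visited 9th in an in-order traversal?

ivy

In-order visits the left subtree, then the node, then the right subtree.
At rose: go left to lime.
  At lime: go left to yew.
    At yew: go left to tulip.
      At tulip: go left to cedar.
        cedar is a leaf — visit cedar.
      Visit tulip.
      At tulip: go right to kale.
        kale is a leaf — visit kale.
    Visit yew.
    At yew: go right to ash.
      At ash: no left child.
      Visit ash.
      At ash: go right to fir.
        At fir: go left to iris.
          iris is a leaf — visit iris.
        Visit fir.
        At fir: no right child.
  Visit lime.
  At lime: go right to ivy.
    At ivy: no left child.
    Visit ivy.
    At ivy: go right to moss.
      moss is a leaf — visit moss.
Visit rose.
At rose: no right child.
Full in-order sequence: cedar, tulip, kale, yew, ash, iris, fir, lime, ivy, moss, rose.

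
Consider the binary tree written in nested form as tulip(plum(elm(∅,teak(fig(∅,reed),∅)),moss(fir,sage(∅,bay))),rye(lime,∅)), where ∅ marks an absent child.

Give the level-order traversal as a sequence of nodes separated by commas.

tulip, plum, rye, elm, moss, lime, teak, fir, sage, fig, bay, reed

Level-order visits nodes level by level from the root, left to right within each level.
Level 0: tulip
Level 1: plum, rye
Level 2: elm, moss, lime
Level 3: teak, fir, sage
Level 4: fig, bay
Level 5: reed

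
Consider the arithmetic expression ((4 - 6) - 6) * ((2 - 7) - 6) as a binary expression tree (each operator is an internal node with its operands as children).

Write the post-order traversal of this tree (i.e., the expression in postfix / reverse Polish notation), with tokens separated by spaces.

Post-order on an expression tree gives postfix notation: for each operator, emit left operand, right operand, then the operator.

4 6 - 6 - 2 7 - 6 - *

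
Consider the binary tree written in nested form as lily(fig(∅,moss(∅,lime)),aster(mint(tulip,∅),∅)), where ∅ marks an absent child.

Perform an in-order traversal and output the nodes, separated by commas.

In-order visits the left subtree, then the node, then the right subtree.
At lily: go left to fig.
  At fig: no left child.
  Visit fig.
  At fig: go right to moss.
    At moss: no left child.
    Visit moss.
    At moss: go right to lime.
      lime is a leaf — visit lime.
Visit lily.
At lily: go right to aster.
  At aster: go left to mint.
    At mint: go left to tulip.
      tulip is a leaf — visit tulip.
    Visit mint.
    At mint: no right child.
  Visit aster.
  At aster: no right child.

fig, moss, lime, lily, tulip, mint, aster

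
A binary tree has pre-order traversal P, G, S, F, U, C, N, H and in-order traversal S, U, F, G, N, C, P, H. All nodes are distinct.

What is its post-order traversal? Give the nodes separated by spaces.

The first element of pre-order is the root; it splits in-order into left and right subtrees.
Root P: left subtree has 6 nodes {S, U, F, G, N, C}, right has 1 {H}.
  Root G: left subtree has 3 nodes {S, U, F}, right has 2 {N, C}.
    Root S: left subtree has 0 nodes { }, right has 2 {U, F}.
      Root F: left subtree has 1 node {U}, right has 0 { }.
    Root C: left subtree has 1 node {N}, right has 0 { }.

U F S N C G H P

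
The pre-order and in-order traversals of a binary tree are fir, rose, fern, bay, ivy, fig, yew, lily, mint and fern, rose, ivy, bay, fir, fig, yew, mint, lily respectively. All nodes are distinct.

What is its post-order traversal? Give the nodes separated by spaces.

The first element of pre-order is the root; it splits in-order into left and right subtrees.
Root fir: left subtree has 4 nodes {fern, rose, ivy, bay}, right has 4 {fig, yew, mint, lily}.
  Root rose: left subtree has 1 node {fern}, right has 2 {ivy, bay}.
    Root bay: left subtree has 1 node {ivy}, right has 0 { }.
  Root fig: left subtree has 0 nodes { }, right has 3 {yew, mint, lily}.
    Root yew: left subtree has 0 nodes { }, right has 2 {mint, lily}.
      Root lily: left subtree has 1 node {mint}, right has 0 { }.

fern ivy bay rose mint lily yew fig fir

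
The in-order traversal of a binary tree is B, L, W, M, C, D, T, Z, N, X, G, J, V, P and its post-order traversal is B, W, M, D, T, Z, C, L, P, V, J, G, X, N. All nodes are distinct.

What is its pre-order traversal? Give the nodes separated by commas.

The last element of post-order is the root; it splits in-order into left and right subtrees.
Root N: left subtree has 8 nodes {B, L, W, M, C, D, T, Z}, right has 5 {X, G, J, V, P}.
  Root L: left subtree has 1 node {B}, right has 6 {W, M, C, D, T, Z}.
    Root C: left subtree has 2 nodes {W, M}, right has 3 {D, T, Z}.
      Root M: left subtree has 1 node {W}, right has 0 { }.
      Root Z: left subtree has 2 nodes {D, T}, right has 0 { }.
        Root T: left subtree has 1 node {D}, right has 0 { }.
  Root X: left subtree has 0 nodes { }, right has 4 {G, J, V, P}.
    Root G: left subtree has 0 nodes { }, right has 3 {J, V, P}.
      Root J: left subtree has 0 nodes { }, right has 2 {V, P}.
        Root V: left subtree has 0 nodes { }, right has 1 {P}.

N, L, B, C, M, W, Z, T, D, X, G, J, V, P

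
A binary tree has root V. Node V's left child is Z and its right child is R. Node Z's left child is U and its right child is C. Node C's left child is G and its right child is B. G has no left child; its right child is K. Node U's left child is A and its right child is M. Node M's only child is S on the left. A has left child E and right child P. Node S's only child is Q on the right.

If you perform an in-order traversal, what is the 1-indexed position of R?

In-order visits the left subtree, then the node, then the right subtree.
At V: go left to Z.
  At Z: go left to U.
    At U: go left to A.
      At A: go left to E.
        E is a leaf — visit E.
      Visit A.
      At A: go right to P.
        P is a leaf — visit P.
    Visit U.
    At U: go right to M.
      At M: go left to S.
        At S: no left child.
        Visit S.
        At S: go right to Q.
          Q is a leaf — visit Q.
      Visit M.
      At M: no right child.
  Visit Z.
  At Z: go right to C.
    At C: go left to G.
      At G: no left child.
      Visit G.
      At G: go right to K.
        K is a leaf — visit K.
    Visit C.
    At C: go right to B.
      B is a leaf — visit B.
Visit V.
At V: go right to R.
  R is a leaf — visit R.
Full in-order sequence: E, A, P, U, S, Q, M, Z, G, K, C, B, V, R.

14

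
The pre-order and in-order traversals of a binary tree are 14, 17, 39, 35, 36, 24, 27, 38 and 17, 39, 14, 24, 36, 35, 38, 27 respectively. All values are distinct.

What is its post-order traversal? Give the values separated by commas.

39, 17, 24, 36, 38, 27, 35, 14

The first element of pre-order is the root; it splits in-order into left and right subtrees.
Root 14: left subtree has 2 nodes {17, 39}, right has 5 {24, 36, 35, 38, 27}.
  Root 17: left subtree has 0 nodes { }, right has 1 {39}.
  Root 35: left subtree has 2 nodes {24, 36}, right has 2 {38, 27}.
    Root 36: left subtree has 1 node {24}, right has 0 { }.
    Root 27: left subtree has 1 node {38}, right has 0 { }.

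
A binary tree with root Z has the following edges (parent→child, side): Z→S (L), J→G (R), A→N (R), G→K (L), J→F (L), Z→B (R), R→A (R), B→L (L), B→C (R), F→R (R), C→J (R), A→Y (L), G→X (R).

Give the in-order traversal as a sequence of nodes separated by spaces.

In-order visits the left subtree, then the node, then the right subtree.
At Z: go left to S.
  S is a leaf — visit S.
Visit Z.
At Z: go right to B.
  At B: go left to L.
    L is a leaf — visit L.
  Visit B.
  At B: go right to C.
    At C: no left child.
    Visit C.
    At C: go right to J.
      At J: go left to F.
        At F: no left child.
        Visit F.
        At F: go right to R.
          At R: no left child.
          Visit R.
          At R: go right to A.
            At A: go left to Y.
              Y is a leaf — visit Y.
            Visit A.
            At A: go right to N.
              N is a leaf — visit N.
      Visit J.
      At J: go right to G.
        At G: go left to K.
          K is a leaf — visit K.
        Visit G.
        At G: go right to X.
          X is a leaf — visit X.

S Z L B C F R Y A N J K G X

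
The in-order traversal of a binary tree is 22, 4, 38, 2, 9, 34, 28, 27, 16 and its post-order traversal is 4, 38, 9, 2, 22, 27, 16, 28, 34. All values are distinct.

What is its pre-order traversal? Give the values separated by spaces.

The last element of post-order is the root; it splits in-order into left and right subtrees.
Root 34: left subtree has 5 nodes {22, 4, 38, 2, 9}, right has 3 {28, 27, 16}.
  Root 22: left subtree has 0 nodes { }, right has 4 {4, 38, 2, 9}.
    Root 2: left subtree has 2 nodes {4, 38}, right has 1 {9}.
      Root 38: left subtree has 1 node {4}, right has 0 { }.
  Root 28: left subtree has 0 nodes { }, right has 2 {27, 16}.
    Root 16: left subtree has 1 node {27}, right has 0 { }.

34 22 2 38 4 9 28 16 27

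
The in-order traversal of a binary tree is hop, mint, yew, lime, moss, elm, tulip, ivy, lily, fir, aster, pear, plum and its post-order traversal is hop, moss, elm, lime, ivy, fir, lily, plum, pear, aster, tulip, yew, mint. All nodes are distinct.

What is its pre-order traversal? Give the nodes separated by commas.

mint, hop, yew, tulip, lime, elm, moss, aster, lily, ivy, fir, pear, plum

The last element of post-order is the root; it splits in-order into left and right subtrees.
Root mint: left subtree has 1 node {hop}, right has 11 {yew, lime, moss, elm, tulip, ivy, lily, fir, aster, pear, plum}.
  Root yew: left subtree has 0 nodes { }, right has 10 {lime, moss, elm, tulip, ivy, lily, fir, aster, pear, plum}.
    Root tulip: left subtree has 3 nodes {lime, moss, elm}, right has 6 {ivy, lily, fir, aster, pear, plum}.
      Root lime: left subtree has 0 nodes { }, right has 2 {moss, elm}.
        Root elm: left subtree has 1 node {moss}, right has 0 { }.
      Root aster: left subtree has 3 nodes {ivy, lily, fir}, right has 2 {pear, plum}.
        Root lily: left subtree has 1 node {ivy}, right has 1 {fir}.
        Root pear: left subtree has 0 nodes { }, right has 1 {plum}.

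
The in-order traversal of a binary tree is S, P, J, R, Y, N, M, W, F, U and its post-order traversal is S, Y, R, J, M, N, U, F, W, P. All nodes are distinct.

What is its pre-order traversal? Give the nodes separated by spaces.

The last element of post-order is the root; it splits in-order into left and right subtrees.
Root P: left subtree has 1 node {S}, right has 8 {J, R, Y, N, M, W, F, U}.
  Root W: left subtree has 5 nodes {J, R, Y, N, M}, right has 2 {F, U}.
    Root N: left subtree has 3 nodes {J, R, Y}, right has 1 {M}.
      Root J: left subtree has 0 nodes { }, right has 2 {R, Y}.
        Root R: left subtree has 0 nodes { }, right has 1 {Y}.
    Root F: left subtree has 0 nodes { }, right has 1 {U}.

P S W N J R Y M F U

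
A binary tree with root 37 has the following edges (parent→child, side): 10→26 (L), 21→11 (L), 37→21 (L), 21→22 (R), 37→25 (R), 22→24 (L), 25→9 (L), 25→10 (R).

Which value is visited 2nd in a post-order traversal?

Post-order visits the left subtree, then the right subtree, then the node.
At 37: go left to 21.
  At 21: go left to 11.
    11 is a leaf — visit 11.
  At 21: go right to 22.
    At 22: go left to 24.
      24 is a leaf — visit 24.
    At 22: no right child.
    Visit 22.
  Visit 21.
At 37: go right to 25.
  At 25: go left to 9.
    9 is a leaf — visit 9.
  At 25: go right to 10.
    At 10: go left to 26.
      26 is a leaf — visit 26.
    At 10: no right child.
    Visit 10.
  Visit 25.
Visit 37.
Full post-order sequence: 11, 24, 22, 21, 9, 26, 10, 25, 37.

24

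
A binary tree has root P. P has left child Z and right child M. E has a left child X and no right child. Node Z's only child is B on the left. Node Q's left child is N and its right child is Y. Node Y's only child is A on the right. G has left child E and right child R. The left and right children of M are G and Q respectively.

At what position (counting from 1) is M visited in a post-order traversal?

11

Post-order visits the left subtree, then the right subtree, then the node.
At P: go left to Z.
  At Z: go left to B.
    B is a leaf — visit B.
  At Z: no right child.
  Visit Z.
At P: go right to M.
  At M: go left to G.
    At G: go left to E.
      At E: go left to X.
        X is a leaf — visit X.
      At E: no right child.
      Visit E.
    At G: go right to R.
      R is a leaf — visit R.
    Visit G.
  At M: go right to Q.
    At Q: go left to N.
      N is a leaf — visit N.
    At Q: go right to Y.
      At Y: no left child.
      At Y: go right to A.
        A is a leaf — visit A.
      Visit Y.
    Visit Q.
  Visit M.
Visit P.
Full post-order sequence: B, Z, X, E, R, G, N, A, Y, Q, M, P.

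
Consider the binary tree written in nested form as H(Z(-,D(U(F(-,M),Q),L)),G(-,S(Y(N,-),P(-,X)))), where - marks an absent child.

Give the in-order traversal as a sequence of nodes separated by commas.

In-order visits the left subtree, then the node, then the right subtree.
At H: go left to Z.
  At Z: no left child.
  Visit Z.
  At Z: go right to D.
    At D: go left to U.
      At U: go left to F.
        At F: no left child.
        Visit F.
        At F: go right to M.
          M is a leaf — visit M.
      Visit U.
      At U: go right to Q.
        Q is a leaf — visit Q.
    Visit D.
    At D: go right to L.
      L is a leaf — visit L.
Visit H.
At H: go right to G.
  At G: no left child.
  Visit G.
  At G: go right to S.
    At S: go left to Y.
      At Y: go left to N.
        N is a leaf — visit N.
      Visit Y.
      At Y: no right child.
    Visit S.
    At S: go right to P.
      At P: no left child.
      Visit P.
      At P: go right to X.
        X is a leaf — visit X.

Z, F, M, U, Q, D, L, H, G, N, Y, S, P, X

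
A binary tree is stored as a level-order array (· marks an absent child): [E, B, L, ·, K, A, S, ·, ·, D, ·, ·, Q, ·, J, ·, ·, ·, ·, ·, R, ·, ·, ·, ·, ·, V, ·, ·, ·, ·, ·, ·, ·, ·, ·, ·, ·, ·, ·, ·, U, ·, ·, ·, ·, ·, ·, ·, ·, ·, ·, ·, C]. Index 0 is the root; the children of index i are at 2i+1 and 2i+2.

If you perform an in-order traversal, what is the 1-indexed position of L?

In-order visits the left subtree, then the node, then the right subtree.
At E: go left to B.
  At B: no left child.
  Visit B.
  At B: go right to K.
    At K: go left to D.
      At D: no left child.
      Visit D.
      At D: go right to R.
        At R: go left to U.
          U is a leaf — visit U.
        Visit R.
        At R: no right child.
    Visit K.
    At K: no right child.
Visit E.
At E: go right to L.
  At L: go left to A.
    At A: no left child.
    Visit A.
    At A: go right to Q.
      At Q: no left child.
      Visit Q.
      At Q: go right to V.
        At V: go left to C.
          C is a leaf — visit C.
        Visit V.
        At V: no right child.
  Visit L.
  At L: go right to S.
    At S: no left child.
    Visit S.
    At S: go right to J.
      J is a leaf — visit J.
Full in-order sequence: B, D, U, R, K, E, A, Q, C, V, L, S, J.

11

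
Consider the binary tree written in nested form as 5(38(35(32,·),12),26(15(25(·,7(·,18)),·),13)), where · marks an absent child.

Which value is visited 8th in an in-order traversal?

18

In-order visits the left subtree, then the node, then the right subtree.
At 5: go left to 38.
  At 38: go left to 35.
    At 35: go left to 32.
      32 is a leaf — visit 32.
    Visit 35.
    At 35: no right child.
  Visit 38.
  At 38: go right to 12.
    12 is a leaf — visit 12.
Visit 5.
At 5: go right to 26.
  At 26: go left to 15.
    At 15: go left to 25.
      At 25: no left child.
      Visit 25.
      At 25: go right to 7.
        At 7: no left child.
        Visit 7.
        At 7: go right to 18.
          18 is a leaf — visit 18.
    Visit 15.
    At 15: no right child.
  Visit 26.
  At 26: go right to 13.
    13 is a leaf — visit 13.
Full in-order sequence: 32, 35, 38, 12, 5, 25, 7, 18, 15, 26, 13.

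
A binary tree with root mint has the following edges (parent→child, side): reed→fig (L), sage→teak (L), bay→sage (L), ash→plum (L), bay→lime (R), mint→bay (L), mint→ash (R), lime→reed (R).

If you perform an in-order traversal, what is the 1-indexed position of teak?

In-order visits the left subtree, then the node, then the right subtree.
At mint: go left to bay.
  At bay: go left to sage.
    At sage: go left to teak.
      teak is a leaf — visit teak.
    Visit sage.
    At sage: no right child.
  Visit bay.
  At bay: go right to lime.
    At lime: no left child.
    Visit lime.
    At lime: go right to reed.
      At reed: go left to fig.
        fig is a leaf — visit fig.
      Visit reed.
      At reed: no right child.
Visit mint.
At mint: go right to ash.
  At ash: go left to plum.
    plum is a leaf — visit plum.
  Visit ash.
  At ash: no right child.
Full in-order sequence: teak, sage, bay, lime, fig, reed, mint, plum, ash.

1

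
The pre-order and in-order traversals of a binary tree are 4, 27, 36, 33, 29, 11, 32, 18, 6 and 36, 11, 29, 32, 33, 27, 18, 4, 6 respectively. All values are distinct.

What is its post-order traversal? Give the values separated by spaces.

The first element of pre-order is the root; it splits in-order into left and right subtrees.
Root 4: left subtree has 7 nodes {36, 11, 29, 32, 33, 27, 18}, right has 1 {6}.
  Root 27: left subtree has 5 nodes {36, 11, 29, 32, 33}, right has 1 {18}.
    Root 36: left subtree has 0 nodes { }, right has 4 {11, 29, 32, 33}.
      Root 33: left subtree has 3 nodes {11, 29, 32}, right has 0 { }.
        Root 29: left subtree has 1 node {11}, right has 1 {32}.

11 32 29 33 36 18 27 6 4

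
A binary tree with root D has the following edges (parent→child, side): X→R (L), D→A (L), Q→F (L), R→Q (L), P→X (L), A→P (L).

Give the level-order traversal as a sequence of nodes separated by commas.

D, A, P, X, R, Q, F

Level-order visits nodes level by level from the root, left to right within each level.
Level 0: D
Level 1: A
Level 2: P
Level 3: X
Level 4: R
Level 5: Q
Level 6: F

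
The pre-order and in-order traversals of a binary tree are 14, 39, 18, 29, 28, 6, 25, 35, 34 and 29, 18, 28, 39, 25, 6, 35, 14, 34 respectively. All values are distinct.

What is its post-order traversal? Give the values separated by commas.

29, 28, 18, 25, 35, 6, 39, 34, 14

The first element of pre-order is the root; it splits in-order into left and right subtrees.
Root 14: left subtree has 7 nodes {29, 18, 28, 39, 25, 6, 35}, right has 1 {34}.
  Root 39: left subtree has 3 nodes {29, 18, 28}, right has 3 {25, 6, 35}.
    Root 18: left subtree has 1 node {29}, right has 1 {28}.
    Root 6: left subtree has 1 node {25}, right has 1 {35}.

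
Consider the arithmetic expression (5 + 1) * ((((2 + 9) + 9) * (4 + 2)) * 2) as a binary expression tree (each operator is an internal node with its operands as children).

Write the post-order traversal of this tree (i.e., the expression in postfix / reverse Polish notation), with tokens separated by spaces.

Post-order on an expression tree gives postfix notation: for each operator, emit left operand, right operand, then the operator.

5 1 + 2 9 + 9 + 4 2 + * 2 * *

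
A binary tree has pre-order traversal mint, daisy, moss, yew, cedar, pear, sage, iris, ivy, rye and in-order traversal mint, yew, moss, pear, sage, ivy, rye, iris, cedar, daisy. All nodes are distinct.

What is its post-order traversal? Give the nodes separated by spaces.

The first element of pre-order is the root; it splits in-order into left and right subtrees.
Root mint: left subtree has 0 nodes { }, right has 9 {yew, moss, pear, sage, ivy, rye, iris, cedar, daisy}.
  Root daisy: left subtree has 8 nodes {yew, moss, pear, sage, ivy, rye, iris, cedar}, right has 0 { }.
    Root moss: left subtree has 1 node {yew}, right has 6 {pear, sage, ivy, rye, iris, cedar}.
      Root cedar: left subtree has 5 nodes {pear, sage, ivy, rye, iris}, right has 0 { }.
        Root pear: left subtree has 0 nodes { }, right has 4 {sage, ivy, rye, iris}.
          Root sage: left subtree has 0 nodes { }, right has 3 {ivy, rye, iris}.
            Root iris: left subtree has 2 nodes {ivy, rye}, right has 0 { }.
              Root ivy: left subtree has 0 nodes { }, right has 1 {rye}.

yew rye ivy iris sage pear cedar moss daisy mint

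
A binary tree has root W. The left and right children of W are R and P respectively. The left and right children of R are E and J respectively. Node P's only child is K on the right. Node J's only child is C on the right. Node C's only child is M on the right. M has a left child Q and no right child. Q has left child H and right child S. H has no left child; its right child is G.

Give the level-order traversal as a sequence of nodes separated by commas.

Level-order visits nodes level by level from the root, left to right within each level.
Level 0: W
Level 1: R, P
Level 2: E, J, K
Level 3: C
Level 4: M
Level 5: Q
Level 6: H, S
Level 7: G

W, R, P, E, J, K, C, M, Q, H, S, G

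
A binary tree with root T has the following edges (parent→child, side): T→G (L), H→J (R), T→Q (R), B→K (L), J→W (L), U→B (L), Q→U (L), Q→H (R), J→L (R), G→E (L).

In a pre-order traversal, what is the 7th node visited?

Pre-order visits the node, then its left subtree, then its right subtree.
Visit T.
At T: go left to G.
  Visit G.
  At G: go left to E.
    E is a leaf — visit E.
  At G: no right child.
At T: go right to Q.
  Visit Q.
  At Q: go left to U.
    Visit U.
    At U: go left to B.
      Visit B.
      At B: go left to K.
        K is a leaf — visit K.
      At B: no right child.
    At U: no right child.
  At Q: go right to H.
    Visit H.
    At H: no left child.
    At H: go right to J.
      Visit J.
      At J: go left to W.
        W is a leaf — visit W.
      At J: go right to L.
        L is a leaf — visit L.
Full pre-order sequence: T, G, E, Q, U, B, K, H, J, W, L.

K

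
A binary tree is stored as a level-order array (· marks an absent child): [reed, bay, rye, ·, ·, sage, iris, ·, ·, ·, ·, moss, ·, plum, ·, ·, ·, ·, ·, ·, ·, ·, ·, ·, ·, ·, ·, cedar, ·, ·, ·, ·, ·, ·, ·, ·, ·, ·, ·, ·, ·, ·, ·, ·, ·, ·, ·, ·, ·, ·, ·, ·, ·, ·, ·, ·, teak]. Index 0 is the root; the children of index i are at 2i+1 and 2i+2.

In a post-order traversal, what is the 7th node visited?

iris

Post-order visits the left subtree, then the right subtree, then the node.
At reed: go left to bay.
  bay is a leaf — visit bay.
At reed: go right to rye.
  At rye: go left to sage.
    At sage: go left to moss.
      moss is a leaf — visit moss.
    At sage: no right child.
    Visit sage.
  At rye: go right to iris.
    At iris: go left to plum.
      At plum: go left to cedar.
        At cedar: no left child.
        At cedar: go right to teak.
          teak is a leaf — visit teak.
        Visit cedar.
      At plum: no right child.
      Visit plum.
    At iris: no right child.
    Visit iris.
  Visit rye.
Visit reed.
Full post-order sequence: bay, moss, sage, teak, cedar, plum, iris, rye, reed.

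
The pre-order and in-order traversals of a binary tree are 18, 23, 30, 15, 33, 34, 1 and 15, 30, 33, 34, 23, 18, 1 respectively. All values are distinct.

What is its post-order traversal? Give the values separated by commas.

The first element of pre-order is the root; it splits in-order into left and right subtrees.
Root 18: left subtree has 5 nodes {15, 30, 33, 34, 23}, right has 1 {1}.
  Root 23: left subtree has 4 nodes {15, 30, 33, 34}, right has 0 { }.
    Root 30: left subtree has 1 node {15}, right has 2 {33, 34}.
      Root 33: left subtree has 0 nodes { }, right has 1 {34}.

15, 34, 33, 30, 23, 1, 18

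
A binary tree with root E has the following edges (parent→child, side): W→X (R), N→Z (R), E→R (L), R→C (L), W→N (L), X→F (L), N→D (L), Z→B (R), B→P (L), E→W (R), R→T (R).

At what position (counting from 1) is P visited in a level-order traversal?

12

Level-order visits nodes level by level from the root, left to right within each level.
Level 0: E
Level 1: R, W
Level 2: C, T, N, X
Level 3: D, Z, F
Level 4: B
Level 5: P
Full level-order sequence: E, R, W, C, T, N, X, D, Z, F, B, P.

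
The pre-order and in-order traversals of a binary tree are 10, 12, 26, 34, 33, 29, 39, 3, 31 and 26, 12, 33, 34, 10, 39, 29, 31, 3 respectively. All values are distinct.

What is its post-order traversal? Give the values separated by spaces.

The first element of pre-order is the root; it splits in-order into left and right subtrees.
Root 10: left subtree has 4 nodes {26, 12, 33, 34}, right has 4 {39, 29, 31, 3}.
  Root 12: left subtree has 1 node {26}, right has 2 {33, 34}.
    Root 34: left subtree has 1 node {33}, right has 0 { }.
  Root 29: left subtree has 1 node {39}, right has 2 {31, 3}.
    Root 3: left subtree has 1 node {31}, right has 0 { }.

26 33 34 12 39 31 3 29 10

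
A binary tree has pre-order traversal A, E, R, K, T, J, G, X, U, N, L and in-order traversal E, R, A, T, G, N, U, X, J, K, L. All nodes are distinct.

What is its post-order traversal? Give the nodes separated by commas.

The first element of pre-order is the root; it splits in-order into left and right subtrees.
Root A: left subtree has 2 nodes {E, R}, right has 8 {T, G, N, U, X, J, K, L}.
  Root E: left subtree has 0 nodes { }, right has 1 {R}.
  Root K: left subtree has 6 nodes {T, G, N, U, X, J}, right has 1 {L}.
    Root T: left subtree has 0 nodes { }, right has 5 {G, N, U, X, J}.
      Root J: left subtree has 4 nodes {G, N, U, X}, right has 0 { }.
        Root G: left subtree has 0 nodes { }, right has 3 {N, U, X}.
          Root X: left subtree has 2 nodes {N, U}, right has 0 { }.
            Root U: left subtree has 1 node {N}, right has 0 { }.

R, E, N, U, X, G, J, T, L, K, A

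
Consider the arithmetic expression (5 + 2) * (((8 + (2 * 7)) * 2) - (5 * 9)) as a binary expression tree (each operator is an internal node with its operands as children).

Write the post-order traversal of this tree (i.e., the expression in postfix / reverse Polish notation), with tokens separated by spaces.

Post-order on an expression tree gives postfix notation: for each operator, emit left operand, right operand, then the operator.

5 2 + 8 2 7 * + 2 * 5 9 * - *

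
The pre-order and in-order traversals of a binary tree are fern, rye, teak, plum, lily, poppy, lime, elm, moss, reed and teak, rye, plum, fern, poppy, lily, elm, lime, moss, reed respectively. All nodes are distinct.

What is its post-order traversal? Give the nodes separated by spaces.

teak plum rye poppy elm reed moss lime lily fern

The first element of pre-order is the root; it splits in-order into left and right subtrees.
Root fern: left subtree has 3 nodes {teak, rye, plum}, right has 6 {poppy, lily, elm, lime, moss, reed}.
  Root rye: left subtree has 1 node {teak}, right has 1 {plum}.
  Root lily: left subtree has 1 node {poppy}, right has 4 {elm, lime, moss, reed}.
    Root lime: left subtree has 1 node {elm}, right has 2 {moss, reed}.
      Root moss: left subtree has 0 nodes { }, right has 1 {reed}.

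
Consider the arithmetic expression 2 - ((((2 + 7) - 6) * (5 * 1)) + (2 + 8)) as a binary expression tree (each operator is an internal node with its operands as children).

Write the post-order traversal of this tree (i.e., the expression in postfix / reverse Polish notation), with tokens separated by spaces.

Post-order on an expression tree gives postfix notation: for each operator, emit left operand, right operand, then the operator.

2 2 7 + 6 - 5 1 * * 2 8 + + -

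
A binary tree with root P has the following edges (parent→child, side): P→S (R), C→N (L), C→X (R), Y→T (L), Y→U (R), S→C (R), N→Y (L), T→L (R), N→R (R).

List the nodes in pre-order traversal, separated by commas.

P, S, C, N, Y, T, L, U, R, X

Pre-order visits the node, then its left subtree, then its right subtree.
Visit P.
At P: no left child.
At P: go right to S.
  Visit S.
  At S: no left child.
  At S: go right to C.
    Visit C.
    At C: go left to N.
      Visit N.
      At N: go left to Y.
        Visit Y.
        At Y: go left to T.
          Visit T.
          At T: no left child.
          At T: go right to L.
            L is a leaf — visit L.
        At Y: go right to U.
          U is a leaf — visit U.
      At N: go right to R.
        R is a leaf — visit R.
    At C: go right to X.
      X is a leaf — visit X.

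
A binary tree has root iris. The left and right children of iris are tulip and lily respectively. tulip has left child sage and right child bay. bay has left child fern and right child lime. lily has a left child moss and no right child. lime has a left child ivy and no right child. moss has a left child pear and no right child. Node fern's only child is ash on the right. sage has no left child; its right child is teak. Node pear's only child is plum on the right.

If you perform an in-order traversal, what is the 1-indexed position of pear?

10

In-order visits the left subtree, then the node, then the right subtree.
At iris: go left to tulip.
  At tulip: go left to sage.
    At sage: no left child.
    Visit sage.
    At sage: go right to teak.
      teak is a leaf — visit teak.
  Visit tulip.
  At tulip: go right to bay.
    At bay: go left to fern.
      At fern: no left child.
      Visit fern.
      At fern: go right to ash.
        ash is a leaf — visit ash.
    Visit bay.
    At bay: go right to lime.
      At lime: go left to ivy.
        ivy is a leaf — visit ivy.
      Visit lime.
      At lime: no right child.
Visit iris.
At iris: go right to lily.
  At lily: go left to moss.
    At moss: go left to pear.
      At pear: no left child.
      Visit pear.
      At pear: go right to plum.
        plum is a leaf — visit plum.
    Visit moss.
    At moss: no right child.
  Visit lily.
  At lily: no right child.
Full in-order sequence: sage, teak, tulip, fern, ash, bay, ivy, lime, iris, pear, plum, moss, lily.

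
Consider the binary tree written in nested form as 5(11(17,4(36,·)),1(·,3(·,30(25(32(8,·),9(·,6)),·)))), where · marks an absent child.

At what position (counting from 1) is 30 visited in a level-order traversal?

Level-order visits nodes level by level from the root, left to right within each level.
Level 0: 5
Level 1: 11, 1
Level 2: 17, 4, 3
Level 3: 36, 30
Level 4: 25
Level 5: 32, 9
Level 6: 8, 6
Full level-order sequence: 5, 11, 1, 17, 4, 3, 36, 30, 25, 32, 9, 8, 6.

8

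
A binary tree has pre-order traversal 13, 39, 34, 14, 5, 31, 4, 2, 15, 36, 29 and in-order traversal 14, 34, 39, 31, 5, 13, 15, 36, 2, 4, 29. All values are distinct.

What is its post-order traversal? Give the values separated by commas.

14, 34, 31, 5, 39, 36, 15, 2, 29, 4, 13

The first element of pre-order is the root; it splits in-order into left and right subtrees.
Root 13: left subtree has 5 nodes {14, 34, 39, 31, 5}, right has 5 {15, 36, 2, 4, 29}.
  Root 39: left subtree has 2 nodes {14, 34}, right has 2 {31, 5}.
    Root 34: left subtree has 1 node {14}, right has 0 { }.
    Root 5: left subtree has 1 node {31}, right has 0 { }.
  Root 4: left subtree has 3 nodes {15, 36, 2}, right has 1 {29}.
    Root 2: left subtree has 2 nodes {15, 36}, right has 0 { }.
      Root 15: left subtree has 0 nodes { }, right has 1 {36}.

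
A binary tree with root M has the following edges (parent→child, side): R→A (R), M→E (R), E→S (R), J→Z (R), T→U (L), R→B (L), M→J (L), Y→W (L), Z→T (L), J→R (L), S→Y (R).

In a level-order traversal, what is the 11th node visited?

U

Level-order visits nodes level by level from the root, left to right within each level.
Level 0: M
Level 1: J, E
Level 2: R, Z, S
Level 3: B, A, T, Y
Level 4: U, W
Full level-order sequence: M, J, E, R, Z, S, B, A, T, Y, U, W.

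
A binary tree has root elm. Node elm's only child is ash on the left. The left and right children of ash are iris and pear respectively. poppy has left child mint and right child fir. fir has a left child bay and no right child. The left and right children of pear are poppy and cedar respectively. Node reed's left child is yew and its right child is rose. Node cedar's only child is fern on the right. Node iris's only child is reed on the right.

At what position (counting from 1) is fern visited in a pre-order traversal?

13

Pre-order visits the node, then its left subtree, then its right subtree.
Visit elm.
At elm: go left to ash.
  Visit ash.
  At ash: go left to iris.
    Visit iris.
    At iris: no left child.
    At iris: go right to reed.
      Visit reed.
      At reed: go left to yew.
        yew is a leaf — visit yew.
      At reed: go right to rose.
        rose is a leaf — visit rose.
  At ash: go right to pear.
    Visit pear.
    At pear: go left to poppy.
      Visit poppy.
      At poppy: go left to mint.
        mint is a leaf — visit mint.
      At poppy: go right to fir.
        Visit fir.
        At fir: go left to bay.
          bay is a leaf — visit bay.
        At fir: no right child.
    At pear: go right to cedar.
      Visit cedar.
      At cedar: no left child.
      At cedar: go right to fern.
        fern is a leaf — visit fern.
At elm: no right child.
Full pre-order sequence: elm, ash, iris, reed, yew, rose, pear, poppy, mint, fir, bay, cedar, fern.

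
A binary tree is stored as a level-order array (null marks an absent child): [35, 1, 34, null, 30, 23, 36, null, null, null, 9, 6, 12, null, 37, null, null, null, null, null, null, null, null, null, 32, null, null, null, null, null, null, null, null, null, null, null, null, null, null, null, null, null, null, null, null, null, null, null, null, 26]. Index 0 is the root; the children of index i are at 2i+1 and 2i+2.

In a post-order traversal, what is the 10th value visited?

Post-order visits the left subtree, then the right subtree, then the node.
At 35: go left to 1.
  At 1: no left child.
  At 1: go right to 30.
    At 30: no left child.
    At 30: go right to 9.
      9 is a leaf — visit 9.
    Visit 30.
  Visit 1.
At 35: go right to 34.
  At 34: go left to 23.
    At 23: go left to 6.
      At 6: no left child.
      At 6: go right to 32.
        At 32: go left to 26.
          26 is a leaf — visit 26.
        At 32: no right child.
        Visit 32.
      Visit 6.
    At 23: go right to 12.
      12 is a leaf — visit 12.
    Visit 23.
  At 34: go right to 36.
    At 36: no left child.
    At 36: go right to 37.
      37 is a leaf — visit 37.
    Visit 36.
  Visit 34.
Visit 35.
Full post-order sequence: 9, 30, 1, 26, 32, 6, 12, 23, 37, 36, 34, 35.

36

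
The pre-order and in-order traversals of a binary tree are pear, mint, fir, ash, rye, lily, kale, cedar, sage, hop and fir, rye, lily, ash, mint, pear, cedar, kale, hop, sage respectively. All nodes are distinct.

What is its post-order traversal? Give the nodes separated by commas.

lily, rye, ash, fir, mint, cedar, hop, sage, kale, pear

The first element of pre-order is the root; it splits in-order into left and right subtrees.
Root pear: left subtree has 5 nodes {fir, rye, lily, ash, mint}, right has 4 {cedar, kale, hop, sage}.
  Root mint: left subtree has 4 nodes {fir, rye, lily, ash}, right has 0 { }.
    Root fir: left subtree has 0 nodes { }, right has 3 {rye, lily, ash}.
      Root ash: left subtree has 2 nodes {rye, lily}, right has 0 { }.
        Root rye: left subtree has 0 nodes { }, right has 1 {lily}.
  Root kale: left subtree has 1 node {cedar}, right has 2 {hop, sage}.
    Root sage: left subtree has 1 node {hop}, right has 0 { }.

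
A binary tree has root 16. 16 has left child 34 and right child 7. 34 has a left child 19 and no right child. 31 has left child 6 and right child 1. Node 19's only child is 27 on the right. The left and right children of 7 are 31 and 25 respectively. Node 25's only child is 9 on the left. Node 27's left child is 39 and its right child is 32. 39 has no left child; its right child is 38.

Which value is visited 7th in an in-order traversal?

In-order visits the left subtree, then the node, then the right subtree.
At 16: go left to 34.
  At 34: go left to 19.
    At 19: no left child.
    Visit 19.
    At 19: go right to 27.
      At 27: go left to 39.
        At 39: no left child.
        Visit 39.
        At 39: go right to 38.
          38 is a leaf — visit 38.
      Visit 27.
      At 27: go right to 32.
        32 is a leaf — visit 32.
  Visit 34.
  At 34: no right child.
Visit 16.
At 16: go right to 7.
  At 7: go left to 31.
    At 31: go left to 6.
      6 is a leaf — visit 6.
    Visit 31.
    At 31: go right to 1.
      1 is a leaf — visit 1.
  Visit 7.
  At 7: go right to 25.
    At 25: go left to 9.
      9 is a leaf — visit 9.
    Visit 25.
    At 25: no right child.
Full in-order sequence: 19, 39, 38, 27, 32, 34, 16, 6, 31, 1, 7, 9, 25.

16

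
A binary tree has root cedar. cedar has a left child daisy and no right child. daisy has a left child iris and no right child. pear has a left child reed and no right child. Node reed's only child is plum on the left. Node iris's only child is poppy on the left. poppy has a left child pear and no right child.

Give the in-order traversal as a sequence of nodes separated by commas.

In-order visits the left subtree, then the node, then the right subtree.
At cedar: go left to daisy.
  At daisy: go left to iris.
    At iris: go left to poppy.
      At poppy: go left to pear.
        At pear: go left to reed.
          At reed: go left to plum.
            plum is a leaf — visit plum.
          Visit reed.
          At reed: no right child.
        Visit pear.
        At pear: no right child.
      Visit poppy.
      At poppy: no right child.
    Visit iris.
    At iris: no right child.
  Visit daisy.
  At daisy: no right child.
Visit cedar.
At cedar: no right child.

plum, reed, pear, poppy, iris, daisy, cedar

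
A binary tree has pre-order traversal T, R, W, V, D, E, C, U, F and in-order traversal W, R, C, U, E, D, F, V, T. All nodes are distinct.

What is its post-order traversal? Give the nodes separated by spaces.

W U C E F D V R T

The first element of pre-order is the root; it splits in-order into left and right subtrees.
Root T: left subtree has 8 nodes {W, R, C, U, E, D, F, V}, right has 0 { }.
  Root R: left subtree has 1 node {W}, right has 6 {C, U, E, D, F, V}.
    Root V: left subtree has 5 nodes {C, U, E, D, F}, right has 0 { }.
      Root D: left subtree has 3 nodes {C, U, E}, right has 1 {F}.
        Root E: left subtree has 2 nodes {C, U}, right has 0 { }.
          Root C: left subtree has 0 nodes { }, right has 1 {U}.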